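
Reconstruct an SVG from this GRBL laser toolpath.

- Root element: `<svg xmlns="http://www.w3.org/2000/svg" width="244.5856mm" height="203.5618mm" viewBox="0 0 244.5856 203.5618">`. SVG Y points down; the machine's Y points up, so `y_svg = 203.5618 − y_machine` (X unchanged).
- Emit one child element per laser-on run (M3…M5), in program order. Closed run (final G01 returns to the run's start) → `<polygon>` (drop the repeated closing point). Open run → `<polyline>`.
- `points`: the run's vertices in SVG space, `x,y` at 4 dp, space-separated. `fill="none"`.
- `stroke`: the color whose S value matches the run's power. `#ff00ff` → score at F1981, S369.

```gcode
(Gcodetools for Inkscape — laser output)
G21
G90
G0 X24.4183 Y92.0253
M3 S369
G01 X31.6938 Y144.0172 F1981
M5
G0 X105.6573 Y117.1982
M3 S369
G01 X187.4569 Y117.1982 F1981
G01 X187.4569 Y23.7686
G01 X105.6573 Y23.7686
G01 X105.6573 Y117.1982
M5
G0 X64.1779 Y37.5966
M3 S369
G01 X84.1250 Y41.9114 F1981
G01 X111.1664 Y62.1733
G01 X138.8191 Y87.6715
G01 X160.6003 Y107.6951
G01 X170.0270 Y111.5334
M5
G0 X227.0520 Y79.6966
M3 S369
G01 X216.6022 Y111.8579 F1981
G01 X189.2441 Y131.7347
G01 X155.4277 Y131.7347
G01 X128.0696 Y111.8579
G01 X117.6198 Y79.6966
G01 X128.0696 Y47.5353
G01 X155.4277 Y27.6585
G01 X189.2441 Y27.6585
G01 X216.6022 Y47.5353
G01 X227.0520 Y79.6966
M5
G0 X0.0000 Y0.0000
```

<svg xmlns="http://www.w3.org/2000/svg" width="244.5856mm" height="203.5618mm" viewBox="0 0 244.5856 203.5618">
  <polyline points="24.4183,111.5365 31.6938,59.5446" fill="none" stroke="#ff00ff"/>
  <polygon points="105.6573,86.3636 187.4569,86.3636 187.4569,179.7932 105.6573,179.7932" fill="none" stroke="#ff00ff"/>
  <polyline points="64.1779,165.9652 84.1250,161.6504 111.1664,141.3885 138.8191,115.8903 160.6003,95.8667 170.0270,92.0284" fill="none" stroke="#ff00ff"/>
  <polygon points="227.0520,123.8652 216.6022,91.7039 189.2441,71.8271 155.4277,71.8271 128.0696,91.7039 117.6198,123.8652 128.0696,156.0265 155.4277,175.9033 189.2441,175.9033 216.6022,156.0265" fill="none" stroke="#ff00ff"/>
</svg>

Machine Y-up, SVG Y-down with viewBox height 203.5618, so y_svg = 203.5618 − y_machine; X carries over. Every run uses S369, so all elements get stroke `#ff00ff` (score).

Run 1: The run is open, so emit a `<polyline>` with points (Y-flipped): 24.4183,111.5365 31.6938,59.5446.

Run 2: The run returns to its start, so emit a `<polygon>` with points (Y-flipped): 105.6573,86.3636 187.4569,86.3636 187.4569,179.7932 105.6573,179.7932.

Run 3: The run is open, so emit a `<polyline>` with points (Y-flipped): 64.1779,165.9652 84.1250,161.6504 111.1664,141.3885 138.8191,115.8903 160.6003,95.8667 170.0270,92.0284.

Run 4: The run returns to its start, so emit a `<polygon>` with points (Y-flipped): 227.0520,123.8652 216.6022,91.7039 189.2441,71.8271 155.4277,71.8271 128.0696,91.7039 117.6198,123.8652 128.0696,156.0265 155.4277,175.9033 189.2441,175.9033 216.6022,156.0265.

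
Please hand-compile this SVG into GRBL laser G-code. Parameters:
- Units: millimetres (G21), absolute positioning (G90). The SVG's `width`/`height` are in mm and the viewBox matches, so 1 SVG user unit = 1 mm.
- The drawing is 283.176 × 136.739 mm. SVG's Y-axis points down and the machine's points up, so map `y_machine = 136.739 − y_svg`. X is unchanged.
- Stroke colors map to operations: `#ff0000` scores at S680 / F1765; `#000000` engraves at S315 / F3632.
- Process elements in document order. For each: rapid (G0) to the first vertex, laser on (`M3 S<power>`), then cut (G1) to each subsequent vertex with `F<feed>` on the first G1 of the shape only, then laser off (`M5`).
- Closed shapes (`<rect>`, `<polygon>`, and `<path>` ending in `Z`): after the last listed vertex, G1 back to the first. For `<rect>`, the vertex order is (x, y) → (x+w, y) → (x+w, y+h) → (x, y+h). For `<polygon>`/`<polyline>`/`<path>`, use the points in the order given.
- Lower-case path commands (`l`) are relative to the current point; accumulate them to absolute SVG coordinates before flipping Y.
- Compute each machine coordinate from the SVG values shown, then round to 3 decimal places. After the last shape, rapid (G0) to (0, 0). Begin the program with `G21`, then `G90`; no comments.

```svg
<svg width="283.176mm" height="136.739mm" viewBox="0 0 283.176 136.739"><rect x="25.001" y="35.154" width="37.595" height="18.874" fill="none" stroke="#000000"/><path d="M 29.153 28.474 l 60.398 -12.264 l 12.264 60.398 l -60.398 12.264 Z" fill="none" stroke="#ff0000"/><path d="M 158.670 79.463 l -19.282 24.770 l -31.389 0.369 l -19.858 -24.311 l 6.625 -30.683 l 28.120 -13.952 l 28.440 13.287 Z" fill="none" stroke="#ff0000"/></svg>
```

G21
G90
G0 X25.001 Y101.585
M3 S315
G1 X62.596 Y101.585 F3632
G1 X62.596 Y82.711
G1 X25.001 Y82.711
G1 X25.001 Y101.585
M5
G0 X29.153 Y108.265
M3 S680
G1 X89.551 Y120.529 F1765
G1 X101.815 Y60.131
G1 X41.417 Y47.867
G1 X29.153 Y108.265
M5
G0 X158.670 Y57.276
M3 S680
G1 X139.388 Y32.506 F1765
G1 X107.999 Y32.137
G1 X88.141 Y56.448
G1 X94.766 Y87.131
G1 X122.886 Y101.083
G1 X151.326 Y87.796
G1 X158.670 Y57.276
M5
G0 X0.000 Y0.000

1 u = 1 mm; y_m = 136.739 − y.

[1] `<rect>` rectangle, #000000→engrave S315 F3632: (25.001,101.585) → (62.596,101.585) → (62.596,82.711) → (25.001,82.711) → (25.001,101.585) (closed)

[2] `<path>` regular polygon, #ff0000→score S680 F1765: (29.153,108.265) → (89.551,120.529) → (101.815,60.131) → (41.417,47.867) → (29.153,108.265) (closed)

[3] `<path>` regular polygon, #ff0000→score S680 F1765: (158.670,57.276) → (139.388,32.506) → (107.999,32.137) → (88.141,56.448) → (94.766,87.131) → (122.886,101.083) → (151.326,87.796) → (158.670,57.276) (closed)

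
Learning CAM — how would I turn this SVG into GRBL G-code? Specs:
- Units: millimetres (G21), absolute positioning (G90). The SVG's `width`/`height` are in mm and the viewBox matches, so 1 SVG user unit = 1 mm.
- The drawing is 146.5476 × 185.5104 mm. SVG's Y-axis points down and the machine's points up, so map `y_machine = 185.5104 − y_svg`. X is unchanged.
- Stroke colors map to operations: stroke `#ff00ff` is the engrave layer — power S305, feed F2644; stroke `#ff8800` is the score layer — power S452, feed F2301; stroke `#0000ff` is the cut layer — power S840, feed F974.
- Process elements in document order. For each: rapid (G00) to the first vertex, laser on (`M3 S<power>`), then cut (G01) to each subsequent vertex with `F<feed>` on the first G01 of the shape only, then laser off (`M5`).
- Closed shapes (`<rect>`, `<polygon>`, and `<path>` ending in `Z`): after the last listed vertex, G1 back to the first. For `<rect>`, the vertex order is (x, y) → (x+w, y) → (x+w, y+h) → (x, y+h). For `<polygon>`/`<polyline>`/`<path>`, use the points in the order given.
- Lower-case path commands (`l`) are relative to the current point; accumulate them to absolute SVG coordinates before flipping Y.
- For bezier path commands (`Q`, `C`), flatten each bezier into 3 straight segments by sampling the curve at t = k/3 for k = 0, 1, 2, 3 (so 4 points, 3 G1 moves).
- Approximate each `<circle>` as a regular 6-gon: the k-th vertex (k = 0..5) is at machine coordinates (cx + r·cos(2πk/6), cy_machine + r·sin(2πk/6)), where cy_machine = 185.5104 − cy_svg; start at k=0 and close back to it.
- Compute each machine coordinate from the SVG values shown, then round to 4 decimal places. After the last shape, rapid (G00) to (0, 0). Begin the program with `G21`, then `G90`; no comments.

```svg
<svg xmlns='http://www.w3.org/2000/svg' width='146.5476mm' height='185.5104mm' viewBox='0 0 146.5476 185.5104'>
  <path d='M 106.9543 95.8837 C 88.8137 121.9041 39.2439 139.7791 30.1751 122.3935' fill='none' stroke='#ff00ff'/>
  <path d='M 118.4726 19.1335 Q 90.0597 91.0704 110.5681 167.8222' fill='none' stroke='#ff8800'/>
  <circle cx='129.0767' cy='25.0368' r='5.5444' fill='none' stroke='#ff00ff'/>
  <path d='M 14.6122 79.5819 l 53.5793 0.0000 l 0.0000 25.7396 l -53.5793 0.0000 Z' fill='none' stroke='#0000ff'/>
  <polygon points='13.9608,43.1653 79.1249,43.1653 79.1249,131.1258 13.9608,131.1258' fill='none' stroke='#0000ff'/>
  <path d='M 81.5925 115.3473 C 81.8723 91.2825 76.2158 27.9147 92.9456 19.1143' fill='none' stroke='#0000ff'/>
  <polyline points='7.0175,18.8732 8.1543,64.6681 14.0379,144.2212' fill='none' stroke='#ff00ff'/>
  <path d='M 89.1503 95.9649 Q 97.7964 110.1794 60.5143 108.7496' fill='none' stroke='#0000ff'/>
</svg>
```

G21
G90
G00 X106.9543 Y89.6267
M3 S305
G01 X81.0014 Y67.3257 F2644
G01 X50.0802 Y56.4806
G01 X30.1751 Y63.1169
M5
G00 X118.4726 Y166.3769
M3 S452
G01 X104.9664 Y117.8840 F2301
G01 X102.3315 Y68.3211
G01 X110.5681 Y17.6882
M5
G00 X134.6211 Y160.4736
M3 S305
G01 X131.8489 Y165.2752 F2644
G01 X126.3045 Y165.2752
G01 X123.5323 Y160.4736
G01 X126.3045 Y155.6720
G01 X131.8489 Y155.6720
G01 X134.6211 Y160.4736
M5
G00 X14.6122 Y105.9285
M3 S840
G01 X68.1915 Y105.9285 F974
G01 X68.1915 Y80.1889
G01 X14.6122 Y80.1889
G01 X14.6122 Y105.9285
M5
G00 X13.9608 Y142.3451
M3 S840
G01 X79.1249 Y142.3451 F974
G01 X79.1249 Y54.3846
G01 X13.9608 Y54.3846
G01 X13.9608 Y142.3451
M5
G00 X81.5925 Y70.1631
M3 S840
G01 X80.9425 Y103.8522 F974
G01 X82.6289 Y142.8832
G01 X92.9456 Y166.3961
M5
G00 X7.0175 Y166.6372
M3 S305
G01 X8.1543 Y120.8423 F2644
G01 X14.0379 Y41.2892
M5
G00 X89.1503 Y89.5455
M3 S840
G01 X89.8112 Y81.8074 F974
G01 X80.2659 Y77.5459
G01 X60.5143 Y76.7608
M5
G00 X0.0000 Y0.0000

1 u = 1 mm; y_m = 185.5104 − y.

[1] `<path>` cubic bezier, #ff00ff→engrave S305 F2644: (106.9543,89.6267) → (81.0014,67.3257) → (50.0802,56.4806) → (30.1751,63.1169)

[2] `<path>` quadratic bezier, #ff8800→score S452 F2301: (118.4726,166.3769) → (104.9664,117.8840) → (102.3315,68.3211) → (110.5681,17.6882)

[3] `<circle>` circle, #ff00ff→engrave S305 F2644: (134.6211,160.4736) → (131.8489,165.2752) → (126.3045,165.2752) → (123.5323,160.4736) → (126.3045,155.6720) → (131.8489,155.6720) → (134.6211,160.4736) (closed)

[4] `<path>` rectangle, #0000ff→cut S840 F974: (14.6122,105.9285) → (68.1915,105.9285) → (68.1915,80.1889) → (14.6122,80.1889) → (14.6122,105.9285) (closed)

[5] `<polygon>` rectangle, #0000ff→cut S840 F974: (13.9608,142.3451) → (79.1249,142.3451) → (79.1249,54.3846) → (13.9608,54.3846) → (13.9608,142.3451) (closed)

[6] `<path>` cubic bezier, #0000ff→cut S840 F974: (81.5925,70.1631) → (80.9425,103.8522) → (82.6289,142.8832) → (92.9456,166.3961)

[7] `<polyline>` open polyline, #ff00ff→engrave S305 F2644: (7.0175,166.6372) → (8.1543,120.8423) → (14.0379,41.2892)

[8] `<path>` quadratic bezier, #0000ff→cut S840 F974: (89.1503,89.5455) → (89.8112,81.8074) → (80.2659,77.5459) → (60.5143,76.7608)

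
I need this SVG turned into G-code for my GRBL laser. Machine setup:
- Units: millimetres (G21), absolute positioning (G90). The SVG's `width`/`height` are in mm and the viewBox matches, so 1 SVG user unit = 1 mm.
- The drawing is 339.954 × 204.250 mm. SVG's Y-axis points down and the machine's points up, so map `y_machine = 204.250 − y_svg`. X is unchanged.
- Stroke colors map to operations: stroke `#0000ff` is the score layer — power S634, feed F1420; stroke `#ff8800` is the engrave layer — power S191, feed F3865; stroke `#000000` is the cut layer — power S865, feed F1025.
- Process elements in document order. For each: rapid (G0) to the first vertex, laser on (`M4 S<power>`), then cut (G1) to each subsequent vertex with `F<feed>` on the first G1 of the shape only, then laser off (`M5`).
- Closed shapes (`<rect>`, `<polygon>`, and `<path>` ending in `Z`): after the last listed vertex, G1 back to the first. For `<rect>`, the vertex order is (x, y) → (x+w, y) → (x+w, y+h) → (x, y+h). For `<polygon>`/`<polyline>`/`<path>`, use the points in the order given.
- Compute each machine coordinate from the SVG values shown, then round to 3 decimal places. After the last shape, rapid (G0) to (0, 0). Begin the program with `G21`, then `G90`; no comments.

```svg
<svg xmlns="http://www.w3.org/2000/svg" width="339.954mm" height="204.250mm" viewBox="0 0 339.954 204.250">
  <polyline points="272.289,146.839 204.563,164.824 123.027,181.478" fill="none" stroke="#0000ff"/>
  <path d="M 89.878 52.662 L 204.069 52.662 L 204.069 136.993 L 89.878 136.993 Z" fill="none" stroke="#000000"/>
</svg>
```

G21
G90
G0 X272.289 Y57.411
M4 S634
G1 X204.563 Y39.426 F1420
G1 X123.027 Y22.772
M5
G0 X89.878 Y151.588
M4 S865
G1 X204.069 Y151.588 F1025
G1 X204.069 Y67.257
G1 X89.878 Y67.257
G1 X89.878 Y151.588
M5
G0 X0.000 Y0.000

Since the viewBox matches the mm dimensions, user units are millimetres directly. The only transform is the Y-flip y_m = 204.250 − y_svg.

Shape 1 is a open polyline drawn with `<polyline>`. Its stroke #0000ff means score at S634, F1420. After flipping Y the toolpath is (272.289,57.411) → (204.563,39.426) → (123.027,22.772).

Shape 2 is a rectangle drawn with `<path>`. Its stroke #000000 means cut at S865, F1025. After flipping Y the toolpath is (89.878,151.588) → (204.069,151.588) → (204.069,67.257) → (89.878,67.257) → (89.878,151.588), returning to the start.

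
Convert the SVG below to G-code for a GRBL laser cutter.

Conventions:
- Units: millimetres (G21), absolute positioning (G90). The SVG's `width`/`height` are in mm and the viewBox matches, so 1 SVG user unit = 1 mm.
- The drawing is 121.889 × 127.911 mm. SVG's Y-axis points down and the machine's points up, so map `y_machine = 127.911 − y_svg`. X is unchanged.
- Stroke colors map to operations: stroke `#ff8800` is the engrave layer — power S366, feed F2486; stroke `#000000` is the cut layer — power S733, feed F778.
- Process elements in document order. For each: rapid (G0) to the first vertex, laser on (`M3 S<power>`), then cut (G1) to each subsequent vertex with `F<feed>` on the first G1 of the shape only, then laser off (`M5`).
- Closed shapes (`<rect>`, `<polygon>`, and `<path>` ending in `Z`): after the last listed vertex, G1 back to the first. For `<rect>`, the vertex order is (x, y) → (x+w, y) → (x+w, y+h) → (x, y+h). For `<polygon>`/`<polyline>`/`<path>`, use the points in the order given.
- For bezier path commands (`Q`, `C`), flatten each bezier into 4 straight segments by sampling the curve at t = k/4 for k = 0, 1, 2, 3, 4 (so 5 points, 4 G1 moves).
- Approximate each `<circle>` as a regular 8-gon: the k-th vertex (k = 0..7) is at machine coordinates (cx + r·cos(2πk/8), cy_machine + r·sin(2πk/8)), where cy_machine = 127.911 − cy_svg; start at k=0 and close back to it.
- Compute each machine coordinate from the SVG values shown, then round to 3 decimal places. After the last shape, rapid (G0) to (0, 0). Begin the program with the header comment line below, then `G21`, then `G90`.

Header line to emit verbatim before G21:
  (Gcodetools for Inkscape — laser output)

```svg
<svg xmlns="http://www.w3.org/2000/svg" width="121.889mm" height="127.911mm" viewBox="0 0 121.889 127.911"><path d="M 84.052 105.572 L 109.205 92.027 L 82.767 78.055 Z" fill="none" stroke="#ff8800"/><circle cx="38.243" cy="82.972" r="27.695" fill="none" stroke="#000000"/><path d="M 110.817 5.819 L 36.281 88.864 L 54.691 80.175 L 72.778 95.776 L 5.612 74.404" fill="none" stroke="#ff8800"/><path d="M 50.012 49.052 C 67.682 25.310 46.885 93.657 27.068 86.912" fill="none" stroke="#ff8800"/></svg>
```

(Gcodetools for Inkscape — laser output)
G21
G90
G0 X84.052 Y22.339
M3 S366
G1 X109.205 Y35.884 F2486
G1 X82.767 Y49.856
G1 X84.052 Y22.339
M5
G0 X65.938 Y44.939
M3 S733
G1 X57.826 Y64.522 F778
G1 X38.243 Y72.634
G1 X18.660 Y64.522
G1 X10.548 Y44.939
G1 X18.660 Y25.356
G1 X38.243 Y17.244
G1 X57.826 Y25.356
G1 X65.938 Y44.939
M5
G0 X110.817 Y122.092
M3 S366
G1 X36.281 Y39.047 F2486
G1 X54.691 Y47.736
G1 X72.778 Y32.135
G1 X5.612 Y53.507
M5
G0 X50.012 Y78.859
M3 S366
G1 X56.668 Y82.011 F2486
G1 X52.598 Y66.303
G1 X41.498 Y47.408
G1 X27.068 Y40.999
M5
G0 X0.000 Y0.000

viewBox `0 0 121.889 127.911` with mm width/height → 1 unit = 1 mm. Flip: y_m = 127.911 − y_svg.

**Shape 1** — `<path>` closed polygon, stroke `#ff8800` → engrave (S366, F2486). Machine vertices: (84.052,22.339) → (109.205,35.884) → (82.767,49.856) → (84.052,22.339). Closed: final G1 returns to the first vertex.

**Shape 2** — `<circle>` circle, stroke `#000000` → cut (S733, F778). Machine vertices: (65.938,44.939) → (57.826,64.522) → (38.243,72.634) → (18.660,64.522) → (10.548,44.939) → (18.660,25.356) → (38.243,17.244) → (57.826,25.356) → (65.938,44.939). Closed: final G1 returns to the first vertex.

**Shape 3** — `<path>` open polyline, stroke `#ff8800` → engrave (S366, F2486). Machine vertices: (110.817,122.092) → (36.281,39.047) → (54.691,47.736) → (72.778,32.135) → (5.612,53.507). Open path.

**Shape 4** — `<path>` cubic bezier, stroke `#ff8800` → engrave (S366, F2486). Control points (SVG): P0=(50.012,49.052), P1=(67.682,25.310), P2=(46.885,93.657), P3=(27.068,86.912); sampled at t=k/4. Machine vertices: (50.012,78.859) → (56.668,82.011) → (52.598,66.303) → (41.498,47.408) → (27.068,40.999). Open path.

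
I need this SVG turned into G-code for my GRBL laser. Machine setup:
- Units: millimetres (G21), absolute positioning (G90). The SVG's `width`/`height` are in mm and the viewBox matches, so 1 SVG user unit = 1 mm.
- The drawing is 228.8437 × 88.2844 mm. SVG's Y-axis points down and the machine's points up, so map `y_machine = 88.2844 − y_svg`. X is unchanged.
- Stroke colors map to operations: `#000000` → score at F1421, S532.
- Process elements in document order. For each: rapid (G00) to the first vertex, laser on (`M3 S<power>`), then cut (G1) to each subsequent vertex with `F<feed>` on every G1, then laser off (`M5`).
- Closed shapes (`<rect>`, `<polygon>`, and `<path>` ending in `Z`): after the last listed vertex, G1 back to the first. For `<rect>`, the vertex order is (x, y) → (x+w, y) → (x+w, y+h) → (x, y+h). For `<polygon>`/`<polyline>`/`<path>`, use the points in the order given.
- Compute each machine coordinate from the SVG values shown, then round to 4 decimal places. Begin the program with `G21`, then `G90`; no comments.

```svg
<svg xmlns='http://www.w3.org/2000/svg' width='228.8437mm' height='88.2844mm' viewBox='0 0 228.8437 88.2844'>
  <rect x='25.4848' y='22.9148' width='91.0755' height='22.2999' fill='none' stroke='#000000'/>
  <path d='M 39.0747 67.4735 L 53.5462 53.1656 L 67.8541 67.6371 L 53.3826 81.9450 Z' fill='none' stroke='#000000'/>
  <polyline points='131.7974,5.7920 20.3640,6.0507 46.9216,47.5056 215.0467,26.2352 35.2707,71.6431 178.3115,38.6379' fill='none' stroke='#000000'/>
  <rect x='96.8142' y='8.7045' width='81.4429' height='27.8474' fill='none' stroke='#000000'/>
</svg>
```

G21
G90
G00 X25.4848 Y65.3696
M3 S532
G1 X116.5603 Y65.3696 F1421
G1 X116.5603 Y43.0697 F1421
G1 X25.4848 Y43.0697 F1421
G1 X25.4848 Y65.3696 F1421
M5
G00 X39.0747 Y20.8109
M3 S532
G1 X53.5462 Y35.1188 F1421
G1 X67.8541 Y20.6473 F1421
G1 X53.3826 Y6.3394 F1421
G1 X39.0747 Y20.8109 F1421
M5
G00 X131.7974 Y82.4924
M3 S532
G1 X20.3640 Y82.2337 F1421
G1 X46.9216 Y40.7788 F1421
G1 X215.0467 Y62.0492 F1421
G1 X35.2707 Y16.6413 F1421
G1 X178.3115 Y49.6465 F1421
M5
G00 X96.8142 Y79.5799
M3 S532
G1 X178.2571 Y79.5799 F1421
G1 X178.2571 Y51.7325 F1421
G1 X96.8142 Y51.7325 F1421
G1 X96.8142 Y79.5799 F1421
M5

viewBox `0 0 228.8437 88.2844` with mm width/height → 1 unit = 1 mm. Flip: y_m = 88.2844 − y_svg.

**Shape 1** — `<rect>` rectangle, stroke `#000000` → score (S532, F1421). Machine vertices: (25.4848,65.3696) → (116.5603,65.3696) → (116.5603,43.0697) → (25.4848,43.0697) → (25.4848,65.3696). Closed: final G1 returns to the first vertex.

**Shape 2** — `<path>` regular polygon, stroke `#000000` → score (S532, F1421). Machine vertices: (39.0747,20.8109) → (53.5462,35.1188) → (67.8541,20.6473) → (53.3826,6.3394) → (39.0747,20.8109). Closed: final G1 returns to the first vertex.

**Shape 3** — `<polyline>` open polyline, stroke `#000000` → score (S532, F1421). Machine vertices: (131.7974,82.4924) → (20.3640,82.2337) → (46.9216,40.7788) → (215.0467,62.0492) → (35.2707,16.6413) → (178.3115,49.6465). Open path.

**Shape 4** — `<rect>` rectangle, stroke `#000000` → score (S532, F1421). Machine vertices: (96.8142,79.5799) → (178.2571,79.5799) → (178.2571,51.7325) → (96.8142,51.7325) → (96.8142,79.5799). Closed: final G1 returns to the first vertex.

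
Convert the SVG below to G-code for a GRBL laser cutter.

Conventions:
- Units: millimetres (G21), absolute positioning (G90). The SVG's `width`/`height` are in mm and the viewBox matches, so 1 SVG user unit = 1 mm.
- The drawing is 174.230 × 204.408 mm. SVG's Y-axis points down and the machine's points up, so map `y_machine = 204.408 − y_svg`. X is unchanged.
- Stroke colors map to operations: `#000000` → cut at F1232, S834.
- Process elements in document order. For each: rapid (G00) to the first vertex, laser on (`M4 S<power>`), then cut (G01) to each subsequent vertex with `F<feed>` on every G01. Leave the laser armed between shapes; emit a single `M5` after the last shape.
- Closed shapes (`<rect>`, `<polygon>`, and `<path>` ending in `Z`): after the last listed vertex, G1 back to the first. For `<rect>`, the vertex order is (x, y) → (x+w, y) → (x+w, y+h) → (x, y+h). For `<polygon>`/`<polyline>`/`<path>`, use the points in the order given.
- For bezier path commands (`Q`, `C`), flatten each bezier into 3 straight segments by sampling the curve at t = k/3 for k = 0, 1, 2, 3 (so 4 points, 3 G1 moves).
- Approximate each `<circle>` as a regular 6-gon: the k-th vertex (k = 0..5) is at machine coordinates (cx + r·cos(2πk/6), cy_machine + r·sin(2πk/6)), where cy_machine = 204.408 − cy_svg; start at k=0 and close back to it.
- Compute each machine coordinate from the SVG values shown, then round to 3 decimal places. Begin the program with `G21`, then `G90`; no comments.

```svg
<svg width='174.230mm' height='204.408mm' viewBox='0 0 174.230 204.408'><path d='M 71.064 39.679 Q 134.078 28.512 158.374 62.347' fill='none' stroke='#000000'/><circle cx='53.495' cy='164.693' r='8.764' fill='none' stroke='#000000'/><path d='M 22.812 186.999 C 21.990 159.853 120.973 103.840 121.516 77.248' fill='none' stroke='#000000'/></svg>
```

viewBox `0 0 174.230 204.408` with mm width/height → 1 unit = 1 mm. Flip: y_m = 204.408 − y_svg.

**Shape 1** — `<path>` quadratic bezier, stroke `#000000` → cut (S834, F1232). Control points (SVG): P0=(71.064,39.679), P1=(134.078,28.512), P2=(158.374,62.347); sampled at t=k/3. Machine vertices: (71.064,164.729) → (108.771,167.173) → (137.875,159.617) → (158.374,142.061). Open path.

**Shape 2** — `<circle>` circle, stroke `#000000` → cut (S834, F1232). Machine vertices: (62.259,39.715) → (57.877,47.305) → (49.113,47.305) → (44.731,39.715) → (49.113,32.125) → (57.877,32.125) → (62.259,39.715). Closed: final G1 returns to the first vertex.

**Shape 3** — `<path>` cubic bezier, stroke `#000000` → cut (S834, F1232). Control points (SVG): P0=(22.812,186.999), P1=(21.990,159.853), P2=(120.973,103.840), P3=(121.516,77.248); sampled at t=k/3. Machine vertices: (22.812,17.409) → (47.916,52.019) → (95.502,92.920) → (121.516,127.160). Open path.

G21
G90
G00 X71.064 Y164.729
M4 S834
G01 X108.771 Y167.173 F1232
G01 X137.875 Y159.617 F1232
G01 X158.374 Y142.061 F1232
G00 X62.259 Y39.715
M4 S834
G01 X57.877 Y47.305 F1232
G01 X49.113 Y47.305 F1232
G01 X44.731 Y39.715 F1232
G01 X49.113 Y32.125 F1232
G01 X57.877 Y32.125 F1232
G01 X62.259 Y39.715 F1232
G00 X22.812 Y17.409
M4 S834
G01 X47.916 Y52.019 F1232
G01 X95.502 Y92.920 F1232
G01 X121.516 Y127.160 F1232
M5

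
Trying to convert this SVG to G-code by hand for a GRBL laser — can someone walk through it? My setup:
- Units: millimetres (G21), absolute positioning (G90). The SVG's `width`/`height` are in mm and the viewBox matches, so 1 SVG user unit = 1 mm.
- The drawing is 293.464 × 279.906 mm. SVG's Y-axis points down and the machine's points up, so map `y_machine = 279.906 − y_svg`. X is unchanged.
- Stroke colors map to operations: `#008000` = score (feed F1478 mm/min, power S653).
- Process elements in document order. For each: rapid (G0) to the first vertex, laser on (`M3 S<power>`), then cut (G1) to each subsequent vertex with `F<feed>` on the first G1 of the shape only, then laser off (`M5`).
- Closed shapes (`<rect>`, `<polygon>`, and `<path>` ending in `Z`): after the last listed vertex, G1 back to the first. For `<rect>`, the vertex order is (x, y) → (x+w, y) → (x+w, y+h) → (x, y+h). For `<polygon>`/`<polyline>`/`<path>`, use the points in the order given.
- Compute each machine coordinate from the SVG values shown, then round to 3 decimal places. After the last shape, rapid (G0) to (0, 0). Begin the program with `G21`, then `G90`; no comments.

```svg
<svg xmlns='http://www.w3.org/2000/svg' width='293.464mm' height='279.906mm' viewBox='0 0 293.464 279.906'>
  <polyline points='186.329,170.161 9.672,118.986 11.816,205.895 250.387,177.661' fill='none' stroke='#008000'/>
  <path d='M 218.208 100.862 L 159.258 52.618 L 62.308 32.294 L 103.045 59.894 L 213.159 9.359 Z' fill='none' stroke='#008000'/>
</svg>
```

1 u = 1 mm; y_m = 279.906 − y.

[1] `<polyline>` open polyline, #008000→score S653 F1478: (186.329,109.745) → (9.672,160.920) → (11.816,74.011) → (250.387,102.245)

[2] `<path>` closed polygon, #008000→score S653 F1478: (218.208,179.044) → (159.258,227.288) → (62.308,247.612) → (103.045,220.012) → (213.159,270.547) → (218.208,179.044) (closed)

G21
G90
G0 X186.329 Y109.745
M3 S653
G1 X9.672 Y160.920 F1478
G1 X11.816 Y74.011
G1 X250.387 Y102.245
M5
G0 X218.208 Y179.044
M3 S653
G1 X159.258 Y227.288 F1478
G1 X62.308 Y247.612
G1 X103.045 Y220.012
G1 X213.159 Y270.547
G1 X218.208 Y179.044
M5
G0 X0.000 Y0.000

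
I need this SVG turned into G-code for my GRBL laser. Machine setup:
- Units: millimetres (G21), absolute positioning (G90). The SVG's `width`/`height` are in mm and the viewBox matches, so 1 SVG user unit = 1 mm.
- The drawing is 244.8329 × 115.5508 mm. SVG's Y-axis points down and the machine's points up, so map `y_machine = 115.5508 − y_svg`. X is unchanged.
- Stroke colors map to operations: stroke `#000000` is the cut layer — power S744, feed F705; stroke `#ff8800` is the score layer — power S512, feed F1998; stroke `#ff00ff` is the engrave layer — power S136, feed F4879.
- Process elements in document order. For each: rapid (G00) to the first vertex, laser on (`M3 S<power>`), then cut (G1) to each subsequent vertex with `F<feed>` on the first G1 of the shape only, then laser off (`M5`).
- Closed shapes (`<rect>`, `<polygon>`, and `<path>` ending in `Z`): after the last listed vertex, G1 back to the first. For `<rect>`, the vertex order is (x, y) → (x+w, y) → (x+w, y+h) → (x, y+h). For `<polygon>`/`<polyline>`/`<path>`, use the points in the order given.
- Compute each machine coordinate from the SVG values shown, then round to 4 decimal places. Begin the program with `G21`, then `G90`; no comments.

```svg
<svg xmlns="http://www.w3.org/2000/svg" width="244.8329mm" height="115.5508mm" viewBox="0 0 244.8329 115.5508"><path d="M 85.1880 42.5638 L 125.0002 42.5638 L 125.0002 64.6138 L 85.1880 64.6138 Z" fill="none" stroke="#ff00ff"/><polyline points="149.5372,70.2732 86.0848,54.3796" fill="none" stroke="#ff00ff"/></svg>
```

G21
G90
G00 X85.1880 Y72.9870
M3 S136
G1 X125.0002 Y72.9870 F4879
G1 X125.0002 Y50.9370
G1 X85.1880 Y50.9370
G1 X85.1880 Y72.9870
M5
G00 X149.5372 Y45.2776
M3 S136
G1 X86.0848 Y61.1712 F4879
M5

Since the viewBox matches the mm dimensions, user units are millimetres directly. The only transform is the Y-flip y_m = 115.5508 − y_svg.

Shape 1 is a rectangle drawn with `<path>`. Its stroke #ff00ff means engrave at S136, F4879. After flipping Y the toolpath is (85.1880,72.9870) → (125.0002,72.9870) → (125.0002,50.9370) → (85.1880,50.9370) → (85.1880,72.9870), returning to the start.

Shape 2 is a line segment drawn with `<polyline>`. Its stroke #ff00ff means engrave at S136, F4879. After flipping Y the toolpath is (149.5372,45.2776) → (86.0848,61.1712).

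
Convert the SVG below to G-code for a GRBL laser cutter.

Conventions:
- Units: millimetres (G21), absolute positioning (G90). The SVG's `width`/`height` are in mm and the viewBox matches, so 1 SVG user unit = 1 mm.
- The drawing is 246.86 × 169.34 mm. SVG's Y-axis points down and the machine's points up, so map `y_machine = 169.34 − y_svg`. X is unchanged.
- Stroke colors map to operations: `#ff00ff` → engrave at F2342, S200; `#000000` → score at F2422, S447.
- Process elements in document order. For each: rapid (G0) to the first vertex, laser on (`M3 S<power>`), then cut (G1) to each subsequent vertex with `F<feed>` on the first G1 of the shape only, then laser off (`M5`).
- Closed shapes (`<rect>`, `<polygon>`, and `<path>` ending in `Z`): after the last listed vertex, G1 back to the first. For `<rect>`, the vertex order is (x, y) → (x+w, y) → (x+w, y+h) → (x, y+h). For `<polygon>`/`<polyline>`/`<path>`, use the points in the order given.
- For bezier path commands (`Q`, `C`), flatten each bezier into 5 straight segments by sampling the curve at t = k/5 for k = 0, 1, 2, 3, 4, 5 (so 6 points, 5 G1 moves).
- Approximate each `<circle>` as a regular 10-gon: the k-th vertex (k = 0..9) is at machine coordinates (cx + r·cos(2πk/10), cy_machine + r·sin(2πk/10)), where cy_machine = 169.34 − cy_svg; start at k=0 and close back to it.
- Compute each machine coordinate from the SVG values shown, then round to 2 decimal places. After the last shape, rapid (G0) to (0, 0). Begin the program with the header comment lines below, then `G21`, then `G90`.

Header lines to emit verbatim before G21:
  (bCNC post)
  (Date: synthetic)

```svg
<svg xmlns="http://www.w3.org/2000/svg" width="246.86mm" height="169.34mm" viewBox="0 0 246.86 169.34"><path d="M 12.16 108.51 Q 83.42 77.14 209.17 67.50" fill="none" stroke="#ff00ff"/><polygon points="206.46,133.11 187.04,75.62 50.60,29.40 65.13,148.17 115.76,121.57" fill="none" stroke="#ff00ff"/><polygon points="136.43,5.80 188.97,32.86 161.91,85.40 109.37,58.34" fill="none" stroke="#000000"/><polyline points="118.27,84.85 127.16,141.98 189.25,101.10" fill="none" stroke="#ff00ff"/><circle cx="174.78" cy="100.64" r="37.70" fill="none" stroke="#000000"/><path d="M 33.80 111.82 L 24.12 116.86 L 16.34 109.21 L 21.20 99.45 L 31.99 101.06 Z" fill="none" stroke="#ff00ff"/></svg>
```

(bCNC post)
(Date: synthetic)
G21
G90
G0 X12.16 Y60.83
M3 S200
G1 X42.84 Y72.51 F2342
G1 X77.89 Y82.45
G1 X117.29 Y90.65
G1 X161.05 Y97.11
G1 X209.17 Y101.84
M5
G0 X206.46 Y36.23
M3 S200
G1 X187.04 Y93.72 F2342
G1 X50.60 Y139.94
G1 X65.13 Y21.17
G1 X115.76 Y47.77
G1 X206.46 Y36.23
M5
G0 X136.43 Y163.54
M3 S447
G1 X188.97 Y136.48 F2422
G1 X161.91 Y83.94
G1 X109.37 Y111.00
G1 X136.43 Y163.54
M5
G0 X118.27 Y84.49
M3 S200
G1 X127.16 Y27.36 F2342
G1 X189.25 Y68.24
M5
G0 X212.48 Y68.70
M3 S447
G1 X205.28 Y90.86 F2422
G1 X186.43 Y104.55
G1 X163.13 Y104.55
G1 X144.28 Y90.86
G1 X137.08 Y68.70
G1 X144.28 Y46.54
G1 X163.13 Y32.85
G1 X186.43 Y32.85
G1 X205.28 Y46.54
G1 X212.48 Y68.70
M5
G0 X33.80 Y57.52
M3 S200
G1 X24.12 Y52.48 F2342
G1 X16.34 Y60.13
G1 X21.20 Y69.89
G1 X31.99 Y68.28
G1 X33.80 Y57.52
M5
G0 X0.00 Y0.00

1 u = 1 mm; y_m = 169.34 − y.

[1] `<path>` quadratic bezier, #ff00ff→engrave S200 F2342: (12.16,60.83) → (42.84,72.51) → (77.89,82.45) → (117.29,90.65) → (161.05,97.11) → (209.17,101.84)

[2] `<polygon>` closed polygon, #ff00ff→engrave S200 F2342: (206.46,36.23) → (187.04,93.72) → (50.60,139.94) → (65.13,21.17) → (115.76,47.77) → (206.46,36.23) (closed)

[3] `<polygon>` regular polygon, #000000→score S447 F2422: (136.43,163.54) → (188.97,136.48) → (161.91,83.94) → (109.37,111.00) → (136.43,163.54) (closed)

[4] `<polyline>` open polyline, #ff00ff→engrave S200 F2342: (118.27,84.49) → (127.16,27.36) → (189.25,68.24)

[5] `<circle>` circle, #000000→score S447 F2422: (212.48,68.70) → (205.28,90.86) → (186.43,104.55) → (163.13,104.55) → (144.28,90.86) → (137.08,68.70) → (144.28,46.54) → (163.13,32.85) → (186.43,32.85) → (205.28,46.54) → (212.48,68.70) (closed)

[6] `<path>` regular polygon, #ff00ff→engrave S200 F2342: (33.80,57.52) → (24.12,52.48) → (16.34,60.13) → (21.20,69.89) → (31.99,68.28) → (33.80,57.52) (closed)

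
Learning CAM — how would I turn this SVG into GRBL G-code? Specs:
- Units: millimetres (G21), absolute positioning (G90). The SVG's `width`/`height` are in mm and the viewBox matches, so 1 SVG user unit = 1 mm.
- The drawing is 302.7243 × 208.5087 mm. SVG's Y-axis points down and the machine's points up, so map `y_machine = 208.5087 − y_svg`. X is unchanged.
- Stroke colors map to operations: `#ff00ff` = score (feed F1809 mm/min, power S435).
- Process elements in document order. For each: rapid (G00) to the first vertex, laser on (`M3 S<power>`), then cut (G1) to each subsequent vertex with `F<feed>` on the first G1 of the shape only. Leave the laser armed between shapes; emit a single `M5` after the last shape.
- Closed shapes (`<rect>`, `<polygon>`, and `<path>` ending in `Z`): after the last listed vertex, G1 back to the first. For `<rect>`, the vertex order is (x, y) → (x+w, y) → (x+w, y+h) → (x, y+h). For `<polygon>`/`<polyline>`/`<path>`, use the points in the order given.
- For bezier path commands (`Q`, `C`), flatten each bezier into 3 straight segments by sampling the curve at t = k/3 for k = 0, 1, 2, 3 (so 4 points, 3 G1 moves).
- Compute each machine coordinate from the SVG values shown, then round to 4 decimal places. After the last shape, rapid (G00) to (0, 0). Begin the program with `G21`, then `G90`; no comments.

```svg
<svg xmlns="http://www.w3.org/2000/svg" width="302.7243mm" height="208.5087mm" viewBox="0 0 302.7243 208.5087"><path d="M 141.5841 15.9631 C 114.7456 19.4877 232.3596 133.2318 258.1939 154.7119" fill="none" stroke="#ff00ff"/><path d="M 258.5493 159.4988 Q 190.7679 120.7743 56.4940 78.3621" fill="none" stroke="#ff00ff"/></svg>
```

1 u = 1 mm; y_m = 208.5087 − y.

[1] `<path>` cubic bezier, #ff00ff→score S435 F1809: (141.5841,192.5456) → (154.1471,159.7806) → (210.5157,98.5322) → (258.1939,53.7968)

[2] `<path>` quadratic bezier, #ff00ff→score S435 F1809: (258.5493,49.0099) → (205.9736,75.2360) → (138.6219,102.2815) → (56.4940,130.1466)

G21
G90
G00 X141.5841 Y192.5456
M3 S435
G1 X154.1471 Y159.7806 F1809
G1 X210.5157 Y98.5322
G1 X258.1939 Y53.7968
G00 X258.5493 Y49.0099
M3 S435
G1 X205.9736 Y75.2360 F1809
G1 X138.6219 Y102.2815
G1 X56.4940 Y130.1466
M5
G00 X0.0000 Y0.0000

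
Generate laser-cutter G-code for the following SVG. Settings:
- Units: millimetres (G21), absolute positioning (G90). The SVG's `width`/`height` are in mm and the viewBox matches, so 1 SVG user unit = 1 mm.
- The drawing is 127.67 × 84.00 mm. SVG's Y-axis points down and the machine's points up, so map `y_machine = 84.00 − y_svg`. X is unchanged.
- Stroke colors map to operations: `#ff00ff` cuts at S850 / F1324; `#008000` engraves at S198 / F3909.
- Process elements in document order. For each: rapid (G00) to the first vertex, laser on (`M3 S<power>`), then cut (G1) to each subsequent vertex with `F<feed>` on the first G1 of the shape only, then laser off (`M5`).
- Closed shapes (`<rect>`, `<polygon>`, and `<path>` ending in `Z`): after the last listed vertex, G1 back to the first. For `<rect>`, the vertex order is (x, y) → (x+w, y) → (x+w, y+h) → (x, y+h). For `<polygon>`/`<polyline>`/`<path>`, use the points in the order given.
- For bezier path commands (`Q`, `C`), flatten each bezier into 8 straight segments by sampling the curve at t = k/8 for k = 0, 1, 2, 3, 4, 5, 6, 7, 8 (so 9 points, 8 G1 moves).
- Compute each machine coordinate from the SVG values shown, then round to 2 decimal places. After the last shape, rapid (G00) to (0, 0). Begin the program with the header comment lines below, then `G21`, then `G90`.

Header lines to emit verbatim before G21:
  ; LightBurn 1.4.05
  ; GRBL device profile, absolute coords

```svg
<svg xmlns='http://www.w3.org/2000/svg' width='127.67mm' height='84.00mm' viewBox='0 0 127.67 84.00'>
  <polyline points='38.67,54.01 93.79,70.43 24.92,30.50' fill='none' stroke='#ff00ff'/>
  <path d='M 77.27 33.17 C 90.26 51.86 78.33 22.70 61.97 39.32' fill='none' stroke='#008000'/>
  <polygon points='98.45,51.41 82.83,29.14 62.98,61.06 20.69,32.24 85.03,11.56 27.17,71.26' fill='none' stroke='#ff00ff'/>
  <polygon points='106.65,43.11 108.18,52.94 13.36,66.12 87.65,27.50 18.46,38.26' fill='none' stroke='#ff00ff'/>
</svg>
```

Since the viewBox matches the mm dimensions, user units are millimetres directly. The only transform is the Y-flip y_m = 84.00 − y_svg.

Shape 1 is a open polyline drawn with `<polyline>`. Its stroke #ff00ff means cut at S850, F1324. After flipping Y the toolpath is (38.67,29.99) → (93.79,13.57) → (24.92,53.50).

Shape 2 is a cubic bezier drawn with `<path>`. Its stroke #008000 means engrave at S198, F3909. After flipping Y the toolpath is (77.27,50.83) → (81.01,45.88) → (82.66,44.32) → (82.45,45.05) → (80.63,46.98) → (77.43,49.00) → (73.09,50.02) → (67.86,48.95) → (61.97,44.68).

Shape 3 is a closed polygon drawn with `<polygon>`. Its stroke #ff00ff means cut at S850, F1324. After flipping Y the toolpath is (98.45,32.59) → (82.83,54.86) → (62.98,22.94) → (20.69,51.76) → (85.03,72.44) → (27.17,12.74) → (98.45,32.59), returning to the start.

Shape 4 is a closed polygon drawn with `<polygon>`. Its stroke #ff00ff means cut at S850, F1324. After flipping Y the toolpath is (106.65,40.89) → (108.18,31.06) → (13.36,17.88) → (87.65,56.50) → (18.46,45.74) → (106.65,40.89), returning to the start.

; LightBurn 1.4.05
; GRBL device profile, absolute coords
G21
G90
G00 X38.67 Y29.99
M3 S850
G1 X93.79 Y13.57 F1324
G1 X24.92 Y53.50
M5
G00 X77.27 Y50.83
M3 S198
G1 X81.01 Y45.88 F3909
G1 X82.66 Y44.32
G1 X82.45 Y45.05
G1 X80.63 Y46.98
G1 X77.43 Y49.00
G1 X73.09 Y50.02
G1 X67.86 Y48.95
G1 X61.97 Y44.68
M5
G00 X98.45 Y32.59
M3 S850
G1 X82.83 Y54.86 F1324
G1 X62.98 Y22.94
G1 X20.69 Y51.76
G1 X85.03 Y72.44
G1 X27.17 Y12.74
G1 X98.45 Y32.59
M5
G00 X106.65 Y40.89
M3 S850
G1 X108.18 Y31.06 F1324
G1 X13.36 Y17.88
G1 X87.65 Y56.50
G1 X18.46 Y45.74
G1 X106.65 Y40.89
M5
G00 X0.00 Y0.00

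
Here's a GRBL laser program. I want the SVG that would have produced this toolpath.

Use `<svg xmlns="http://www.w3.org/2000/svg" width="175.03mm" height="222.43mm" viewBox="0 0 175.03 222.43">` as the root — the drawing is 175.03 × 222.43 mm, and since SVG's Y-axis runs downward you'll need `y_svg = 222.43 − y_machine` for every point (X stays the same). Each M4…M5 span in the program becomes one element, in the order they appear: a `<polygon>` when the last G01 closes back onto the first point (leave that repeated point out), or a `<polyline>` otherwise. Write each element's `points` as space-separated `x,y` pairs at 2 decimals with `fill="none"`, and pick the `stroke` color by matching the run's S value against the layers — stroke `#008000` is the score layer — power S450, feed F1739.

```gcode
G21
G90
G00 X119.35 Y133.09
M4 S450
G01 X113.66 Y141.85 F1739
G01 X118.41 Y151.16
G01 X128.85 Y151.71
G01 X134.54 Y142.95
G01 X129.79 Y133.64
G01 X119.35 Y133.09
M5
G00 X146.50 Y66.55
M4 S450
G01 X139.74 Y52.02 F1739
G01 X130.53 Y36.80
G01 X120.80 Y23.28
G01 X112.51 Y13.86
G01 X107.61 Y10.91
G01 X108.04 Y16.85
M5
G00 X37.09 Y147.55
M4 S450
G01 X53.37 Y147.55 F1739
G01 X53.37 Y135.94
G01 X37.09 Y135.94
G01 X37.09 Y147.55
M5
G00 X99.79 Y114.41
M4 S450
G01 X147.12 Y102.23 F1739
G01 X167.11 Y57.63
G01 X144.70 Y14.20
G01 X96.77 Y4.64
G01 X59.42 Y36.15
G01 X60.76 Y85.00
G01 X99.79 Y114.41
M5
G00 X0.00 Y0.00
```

y_svg = 222.43 − y_m. Every run uses S450, so all elements get stroke `#008000` (score).

[1] closed run; points: 119.35,89.34 113.66,80.58 118.41,71.27 128.85,70.72 134.54,79.48 129.79,88.79

[2] open run; points: 146.50,155.88 139.74,170.41 130.53,185.63 120.80,199.15 112.51,208.57 107.61,211.52 108.04,205.58

[3] closed run; points: 37.09,74.88 53.37,74.88 53.37,86.49 37.09,86.49

[4] closed run; points: 99.79,108.02 147.12,120.20 167.11,164.80 144.70,208.23 96.77,217.79 59.42,186.28 60.76,137.43

<svg xmlns="http://www.w3.org/2000/svg" width="175.03mm" height="222.43mm" viewBox="0 0 175.03 222.43">
  <polygon points="119.35,89.34 113.66,80.58 118.41,71.27 128.85,70.72 134.54,79.48 129.79,88.79" fill="none" stroke="#008000"/>
  <polyline points="146.50,155.88 139.74,170.41 130.53,185.63 120.80,199.15 112.51,208.57 107.61,211.52 108.04,205.58" fill="none" stroke="#008000"/>
  <polygon points="37.09,74.88 53.37,74.88 53.37,86.49 37.09,86.49" fill="none" stroke="#008000"/>
  <polygon points="99.79,108.02 147.12,120.20 167.11,164.80 144.70,208.23 96.77,217.79 59.42,186.28 60.76,137.43" fill="none" stroke="#008000"/>
</svg>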